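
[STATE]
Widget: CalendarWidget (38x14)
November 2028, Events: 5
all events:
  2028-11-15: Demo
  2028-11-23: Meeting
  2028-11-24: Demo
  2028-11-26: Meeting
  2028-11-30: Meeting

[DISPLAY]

            November 2028             
Mo Tu We Th Fr Sa Su                  
       1  2  3  4  5                  
 6  7  8  9 10 11 12                  
13 14 15* 16 17 18 19                 
20 21 22 23* 24* 25 26*               
27 28 29 30*                          
                                      
                                      
                                      
                                      
                                      
                                      
                                      


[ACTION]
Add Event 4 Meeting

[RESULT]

            November 2028             
Mo Tu We Th Fr Sa Su                  
       1  2  3  4*  5                 
 6  7  8  9 10 11 12                  
13 14 15* 16 17 18 19                 
20 21 22 23* 24* 25 26*               
27 28 29 30*                          
                                      
                                      
                                      
                                      
                                      
                                      
                                      


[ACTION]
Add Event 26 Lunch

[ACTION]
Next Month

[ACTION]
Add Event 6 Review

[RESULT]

            December 2028             
Mo Tu We Th Fr Sa Su                  
             1  2  3                  
 4  5  6*  7  8  9 10                 
11 12 13 14 15 16 17                  
18 19 20 21 22 23 24                  
25 26 27 28 29 30 31                  
                                      
                                      
                                      
                                      
                                      
                                      
                                      


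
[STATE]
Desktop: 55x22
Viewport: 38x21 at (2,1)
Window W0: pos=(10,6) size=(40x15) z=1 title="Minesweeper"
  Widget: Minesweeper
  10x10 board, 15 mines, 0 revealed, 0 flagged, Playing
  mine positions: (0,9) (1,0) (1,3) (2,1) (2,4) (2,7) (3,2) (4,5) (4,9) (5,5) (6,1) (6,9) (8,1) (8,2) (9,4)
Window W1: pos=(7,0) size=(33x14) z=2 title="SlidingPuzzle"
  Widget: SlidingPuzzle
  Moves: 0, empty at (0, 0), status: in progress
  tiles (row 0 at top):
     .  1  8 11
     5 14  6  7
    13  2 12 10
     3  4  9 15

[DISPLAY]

     ┃ SlidingPuzzle                 ┃
     ┠───────────────────────────────┨
     ┃┌────┬────┬────┬────┐          ┃
     ┃│    │  1 │  8 │ 11 │          ┃
     ┃├────┼────┼────┼────┤          ┃
     ┃│  5 │ 14 │  6 │  7 │          ┃
     ┃├────┼────┼────┼────┤          ┃
     ┃│ 13 │  2 │ 12 │ 10 │          ┃
     ┃├────┼────┼────┼────┤          ┃
     ┃│  3 │  4 │  9 │ 15 │          ┃
     ┃└────┴────┴────┴────┘          ┃
     ┃Moves: 0                       ┃
     ┗━━━━━━━━━━━━━━━━━━━━━━━━━━━━━━━┛
        ┃■■■■■■■■■■                   
        ┃■■■■■■■■■■                   
        ┃■■■■■■■■■■                   
        ┃■■■■■■■■■■                   
        ┃■■■■■■■■■■                   
        ┃                             
        ┗━━━━━━━━━━━━━━━━━━━━━━━━━━━━━
                                      


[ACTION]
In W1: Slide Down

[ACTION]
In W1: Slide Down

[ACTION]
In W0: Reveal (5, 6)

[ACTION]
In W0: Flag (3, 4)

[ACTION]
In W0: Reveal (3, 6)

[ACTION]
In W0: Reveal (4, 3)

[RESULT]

     ┃ SlidingPuzzle                 ┃
     ┠───────────────────────────────┨
     ┃┌────┬────┬────┬────┐          ┃
     ┃│    │  1 │  8 │ 11 │          ┃
     ┃├────┼────┼────┼────┤          ┃
     ┃│  5 │ 14 │  6 │  7 │          ┃
     ┃├────┼────┼────┼────┤          ┃
     ┃│ 13 │  2 │ 12 │ 10 │          ┃
     ┃├────┼────┼────┼────┤          ┃
     ┃│  3 │  4 │  9 │ 15 │          ┃
     ┃└────┴────┴────┴────┘          ┃
     ┃Moves: 0                       ┃
     ┗━━━━━━━━━━━━━━━━━━━━━━━━━━━━━━━┛
        ┃■■■■■■2■■■                   
        ┃■■■■■■■■■■                   
        ┃■■■■■■■■■■                   
        ┃■■■■■■■■■■                   
        ┃■■■■■■■■■■                   
        ┃                             
        ┗━━━━━━━━━━━━━━━━━━━━━━━━━━━━━
                                      


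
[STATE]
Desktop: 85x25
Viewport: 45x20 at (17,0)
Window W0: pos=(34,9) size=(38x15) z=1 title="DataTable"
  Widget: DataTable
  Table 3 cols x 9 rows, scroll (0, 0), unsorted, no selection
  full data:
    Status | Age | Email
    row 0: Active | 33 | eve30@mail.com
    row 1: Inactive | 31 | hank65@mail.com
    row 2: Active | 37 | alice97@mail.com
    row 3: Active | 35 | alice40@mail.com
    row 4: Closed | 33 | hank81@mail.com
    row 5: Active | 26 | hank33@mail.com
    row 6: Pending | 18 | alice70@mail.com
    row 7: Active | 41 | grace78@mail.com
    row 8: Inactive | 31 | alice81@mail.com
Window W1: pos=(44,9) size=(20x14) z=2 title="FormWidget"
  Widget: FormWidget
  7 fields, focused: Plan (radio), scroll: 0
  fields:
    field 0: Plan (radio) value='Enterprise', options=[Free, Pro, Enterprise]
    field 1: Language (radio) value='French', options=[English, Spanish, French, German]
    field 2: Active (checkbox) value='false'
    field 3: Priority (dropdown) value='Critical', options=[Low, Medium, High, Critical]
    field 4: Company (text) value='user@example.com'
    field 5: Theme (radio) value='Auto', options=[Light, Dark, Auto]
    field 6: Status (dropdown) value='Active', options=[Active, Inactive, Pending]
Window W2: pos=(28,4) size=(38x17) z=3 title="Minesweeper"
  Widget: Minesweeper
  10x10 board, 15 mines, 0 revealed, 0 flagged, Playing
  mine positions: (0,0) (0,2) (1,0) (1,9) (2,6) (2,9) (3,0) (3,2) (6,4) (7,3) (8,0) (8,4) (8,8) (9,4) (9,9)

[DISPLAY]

                                             
                                             
                                             
                                             
           ┏━━━━━━━━━━━━━━━━━━━━━━━━━━━━━━━━━
           ┃ Minesweeper                     
           ┠─────────────────────────────────
           ┃■■■■■■■■■■                       
           ┃■■■■■■■■■■                       
           ┃■■■■■■■■■■                       
           ┃■■■■■■■■■■                       
           ┃■■■■■■■■■■                       
           ┃■■■■■■■■■■                       
           ┃■■■■■■■■■■                       
           ┃■■■■■■■■■■                       
           ┃■■■■■■■■■■                       
           ┃■■■■■■■■■■                       
           ┃                                 
           ┃                                 
           ┃                                 


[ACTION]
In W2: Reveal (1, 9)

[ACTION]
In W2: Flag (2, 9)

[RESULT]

                                             
                                             
                                             
                                             
           ┏━━━━━━━━━━━━━━━━━━━━━━━━━━━━━━━━━
           ┃ Minesweeper                     
           ┠─────────────────────────────────
           ┃✹■✹■■■■■■■                       
           ┃✹■■■■■■■■✹                       
           ┃■■■■■■✹■■✹                       
           ┃✹■✹■■■■■■■                       
           ┃■■■■■■■■■■                       
           ┃■■■■■■■■■■                       
           ┃■■■■✹■■■■■                       
           ┃■■■✹■■■■■■                       
           ┃✹■■■✹■■■✹■                       
           ┃■■■■✹■■■■✹                       
           ┃                                 
           ┃                                 
           ┃                                 


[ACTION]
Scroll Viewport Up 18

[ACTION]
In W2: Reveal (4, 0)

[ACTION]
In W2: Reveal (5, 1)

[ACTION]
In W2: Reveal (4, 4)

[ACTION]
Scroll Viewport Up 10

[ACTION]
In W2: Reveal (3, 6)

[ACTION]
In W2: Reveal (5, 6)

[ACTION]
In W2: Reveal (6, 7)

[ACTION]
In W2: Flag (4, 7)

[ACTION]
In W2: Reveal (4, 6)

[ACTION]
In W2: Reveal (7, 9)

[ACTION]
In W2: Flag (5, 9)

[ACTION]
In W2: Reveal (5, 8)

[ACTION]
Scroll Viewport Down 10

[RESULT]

           ┃ Minesweeper                     
           ┠─────────────────────────────────
           ┃✹■✹■■■■■■■                       
           ┃✹■■■■■■■■✹                       
           ┃■■■■■■✹■■✹                       
           ┃✹■✹■■■■■■■                       
           ┃■■■■■■■■■■                       
           ┃■■■■■■■■■■                       
           ┃■■■■✹■■■■■                       
           ┃■■■✹■■■■■■                       
           ┃✹■■■✹■■■✹■                       
           ┃■■■■✹■■■■✹                       
           ┃                                 
           ┃                                 
           ┃                                 
           ┗━━━━━━━━━━━━━━━━━━━━━━━━━━━━━━━━━
                 ┃Active  │┃                 
                 ┃Inactive│┗━━━━━━━━━━━━━━━━━
                 ┗━━━━━━━━━━━━━━━━━━━━━━━━━━━
                                             


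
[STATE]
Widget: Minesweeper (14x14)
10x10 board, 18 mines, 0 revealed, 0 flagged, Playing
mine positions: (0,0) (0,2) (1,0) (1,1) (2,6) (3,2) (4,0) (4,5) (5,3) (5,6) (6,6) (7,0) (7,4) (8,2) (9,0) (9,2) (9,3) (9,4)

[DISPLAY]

■■■■■■■■■■    
■■■■■■■■■■    
■■■■■■■■■■    
■■■■■■■■■■    
■■■■■■■■■■    
■■■■■■■■■■    
■■■■■■■■■■    
■■■■■■■■■■    
■■■■■■■■■■    
■■■■■■■■■■    
              
              
              
              


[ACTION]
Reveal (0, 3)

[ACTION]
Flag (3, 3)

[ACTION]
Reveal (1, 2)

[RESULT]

■■■1■■■■■■    
■■2■■■■■■■    
■■■■■■■■■■    
■■■⚑■■■■■■    
■■■■■■■■■■    
■■■■■■■■■■    
■■■■■■■■■■    
■■■■■■■■■■    
■■■■■■■■■■    
■■■■■■■■■■    
              
              
              
              


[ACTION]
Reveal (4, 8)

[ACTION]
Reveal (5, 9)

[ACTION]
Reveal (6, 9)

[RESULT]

■■■1          
■■21 111      
■■■1 1■1      
■■■112■1      
■■■■■■■1      
■■■■■■■2      
■■■■■■■2      
■■■■■211      
■■■■■2        
■■■■■1        
              
              
              
              


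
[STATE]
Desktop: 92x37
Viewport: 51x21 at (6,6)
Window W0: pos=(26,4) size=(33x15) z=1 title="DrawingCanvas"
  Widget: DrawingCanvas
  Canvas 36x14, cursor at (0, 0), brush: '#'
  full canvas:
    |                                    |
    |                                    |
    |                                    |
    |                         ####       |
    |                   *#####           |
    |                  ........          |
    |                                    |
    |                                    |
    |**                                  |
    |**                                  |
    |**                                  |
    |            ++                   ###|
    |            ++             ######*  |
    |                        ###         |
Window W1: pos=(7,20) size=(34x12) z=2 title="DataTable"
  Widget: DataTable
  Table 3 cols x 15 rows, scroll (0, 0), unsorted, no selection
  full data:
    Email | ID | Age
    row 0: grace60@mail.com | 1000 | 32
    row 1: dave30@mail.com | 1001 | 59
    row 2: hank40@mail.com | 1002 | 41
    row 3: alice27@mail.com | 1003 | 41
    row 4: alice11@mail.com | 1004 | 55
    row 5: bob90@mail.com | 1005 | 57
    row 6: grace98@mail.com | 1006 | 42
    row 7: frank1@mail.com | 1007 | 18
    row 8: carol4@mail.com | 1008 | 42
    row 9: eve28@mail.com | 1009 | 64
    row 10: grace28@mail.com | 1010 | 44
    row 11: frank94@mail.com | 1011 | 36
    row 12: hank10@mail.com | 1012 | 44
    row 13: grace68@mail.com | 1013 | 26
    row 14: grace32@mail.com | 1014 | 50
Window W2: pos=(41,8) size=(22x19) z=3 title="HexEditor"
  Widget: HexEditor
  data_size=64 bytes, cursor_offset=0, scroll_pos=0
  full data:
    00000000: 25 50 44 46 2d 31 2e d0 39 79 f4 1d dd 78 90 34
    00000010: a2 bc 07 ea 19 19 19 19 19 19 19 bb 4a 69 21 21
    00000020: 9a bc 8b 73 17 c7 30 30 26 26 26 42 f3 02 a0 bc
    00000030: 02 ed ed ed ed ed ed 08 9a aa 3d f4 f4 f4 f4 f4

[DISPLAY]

                    ┠──────────────────────────────
                    ┃+                             
                    ┃              ┏━━━━━━━━━━━━━━━
                    ┃              ┃ HexEditor     
                    ┃              ┠───────────────
                    ┃              ┃00000000  25 50
                    ┃              ┃00000010  a2 bc
                    ┃              ┃00000020  9a bc
                    ┃              ┃00000030  02 ed
                    ┃**            ┃               
                    ┃**            ┃               
                    ┃**            ┃               
                    ┗━━━━━━━━━━━━━━┃               
                                   ┃               
 ┏━━━━━━━━━━━━━━━━━━━━━━━━━━━━━━━━┓┃               
 ┃ DataTable                      ┃┃               
 ┠────────────────────────────────┨┃               
 ┃Email           │ID  │Age       ┃┃               
 ┃────────────────┼────┼───       ┃┃               
 ┃grace60@mail.com│1000│32        ┃┃               
 ┃dave30@mail.com │1001│59        ┃┗━━━━━━━━━━━━━━━


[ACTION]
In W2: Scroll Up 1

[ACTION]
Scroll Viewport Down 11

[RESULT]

                    ┃**            ┃               
                    ┃**            ┃               
                    ┗━━━━━━━━━━━━━━┃               
                                   ┃               
 ┏━━━━━━━━━━━━━━━━━━━━━━━━━━━━━━━━┓┃               
 ┃ DataTable                      ┃┃               
 ┠────────────────────────────────┨┃               
 ┃Email           │ID  │Age       ┃┃               
 ┃────────────────┼────┼───       ┃┃               
 ┃grace60@mail.com│1000│32        ┃┃               
 ┃dave30@mail.com │1001│59        ┃┗━━━━━━━━━━━━━━━
 ┃hank40@mail.com │1002│41        ┃                
 ┃alice27@mail.com│1003│41        ┃                
 ┃alice11@mail.com│1004│55        ┃                
 ┃bob90@mail.com  │1005│57        ┃                
 ┗━━━━━━━━━━━━━━━━━━━━━━━━━━━━━━━━┛                
                                                   
                                                   
                                                   
                                                   
                                                   


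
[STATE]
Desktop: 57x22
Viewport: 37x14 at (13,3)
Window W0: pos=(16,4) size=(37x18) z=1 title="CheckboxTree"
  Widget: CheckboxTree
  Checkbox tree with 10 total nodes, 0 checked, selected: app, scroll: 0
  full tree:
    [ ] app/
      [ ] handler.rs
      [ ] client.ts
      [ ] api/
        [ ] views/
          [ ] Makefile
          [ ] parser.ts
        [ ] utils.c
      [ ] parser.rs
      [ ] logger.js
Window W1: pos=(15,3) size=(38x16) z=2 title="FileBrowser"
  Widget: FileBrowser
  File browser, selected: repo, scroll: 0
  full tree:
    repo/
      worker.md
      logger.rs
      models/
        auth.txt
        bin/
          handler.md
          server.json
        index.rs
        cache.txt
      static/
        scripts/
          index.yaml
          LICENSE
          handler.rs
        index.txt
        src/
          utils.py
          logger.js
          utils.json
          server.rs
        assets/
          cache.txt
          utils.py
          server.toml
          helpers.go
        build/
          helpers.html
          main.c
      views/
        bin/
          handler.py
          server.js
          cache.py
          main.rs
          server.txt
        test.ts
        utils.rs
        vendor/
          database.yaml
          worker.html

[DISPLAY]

  ┏━━━━━━━━━━━━━━━━━━━━━━━━━━━━━━━━━━
  ┃ FileBrowser                      
  ┠──────────────────────────────────
  ┃> [-] repo/                       
  ┃    worker.md                     
  ┃    logger.rs                     
  ┃    [+] models/                   
  ┃    [+] static/                   
  ┃    [+] views/                    
  ┃                                  
  ┃                                  
  ┃                                  
  ┃                                  
  ┃                                  


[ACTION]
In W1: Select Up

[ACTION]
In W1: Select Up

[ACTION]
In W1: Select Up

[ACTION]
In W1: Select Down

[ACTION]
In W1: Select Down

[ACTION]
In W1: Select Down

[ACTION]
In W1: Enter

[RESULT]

  ┏━━━━━━━━━━━━━━━━━━━━━━━━━━━━━━━━━━
  ┃ FileBrowser                      
  ┠──────────────────────────────────
  ┃  [-] repo/                       
  ┃    worker.md                     
  ┃    logger.rs                     
  ┃  > [-] models/                   
  ┃      auth.txt                    
  ┃      [+] bin/                    
  ┃      index.rs                    
  ┃      cache.txt                   
  ┃    [+] static/                   
  ┃    [+] views/                    
  ┃                                  


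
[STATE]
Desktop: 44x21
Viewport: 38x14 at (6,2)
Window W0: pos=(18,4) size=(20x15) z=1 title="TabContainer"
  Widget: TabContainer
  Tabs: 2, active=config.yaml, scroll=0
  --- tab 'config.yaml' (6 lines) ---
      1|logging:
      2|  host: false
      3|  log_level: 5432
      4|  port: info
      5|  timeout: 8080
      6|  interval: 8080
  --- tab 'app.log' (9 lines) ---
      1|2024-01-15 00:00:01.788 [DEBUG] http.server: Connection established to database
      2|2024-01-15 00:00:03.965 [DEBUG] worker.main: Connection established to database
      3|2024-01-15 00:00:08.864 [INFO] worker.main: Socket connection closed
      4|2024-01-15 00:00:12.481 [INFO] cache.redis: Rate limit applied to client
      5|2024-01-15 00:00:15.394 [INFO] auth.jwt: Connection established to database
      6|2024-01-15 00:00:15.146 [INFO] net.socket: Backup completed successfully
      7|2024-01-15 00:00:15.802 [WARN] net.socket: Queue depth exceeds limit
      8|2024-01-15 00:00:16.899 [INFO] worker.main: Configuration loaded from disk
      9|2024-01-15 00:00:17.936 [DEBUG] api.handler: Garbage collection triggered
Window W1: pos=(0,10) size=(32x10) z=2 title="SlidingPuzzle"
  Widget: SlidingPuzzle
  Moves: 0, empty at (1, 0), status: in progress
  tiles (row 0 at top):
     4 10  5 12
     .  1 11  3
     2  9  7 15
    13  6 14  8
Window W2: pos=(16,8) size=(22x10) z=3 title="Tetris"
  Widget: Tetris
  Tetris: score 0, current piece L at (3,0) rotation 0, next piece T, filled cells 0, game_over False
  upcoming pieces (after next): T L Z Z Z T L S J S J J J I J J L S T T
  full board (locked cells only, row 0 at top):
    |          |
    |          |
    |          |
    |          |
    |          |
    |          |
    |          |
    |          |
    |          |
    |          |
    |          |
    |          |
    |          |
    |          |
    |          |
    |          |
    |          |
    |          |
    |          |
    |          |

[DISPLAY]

                                      
                                      
            ┏━━━━━━━━━━━━━━━━━━┓      
            ┃ TabContainer     ┃      
            ┠──────────────────┨      
            ┃[config.yaml]│ app┃      
          ┏━━━━━━━━━━━━━━━━━━━━┓      
          ┃ Tetris             ┃      
━━━━━━━━━━┠────────────────────┨      
ingPuzzle ┃          │Next:    ┃      
──────────┃          │ ▒       ┃      
┬────┬────┃          │▒▒▒      ┃      
│ 10 │  5 ┃          │         ┃      
┼────┼────┃          │         ┃      


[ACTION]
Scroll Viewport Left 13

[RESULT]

                                      
                                      
                  ┏━━━━━━━━━━━━━━━━━━┓
                  ┃ TabContainer     ┃
                  ┠──────────────────┨
                  ┃[config.yaml]│ app┃
                ┏━━━━━━━━━━━━━━━━━━━━┓
                ┃ Tetris             ┃
┏━━━━━━━━━━━━━━━┠────────────────────┨
┃ SlidingPuzzle ┃          │Next:    ┃
┠───────────────┃          │ ▒       ┃
┃┌────┬────┬────┃          │▒▒▒      ┃
┃│  4 │ 10 │  5 ┃          │         ┃
┃├────┼────┼────┃          │         ┃


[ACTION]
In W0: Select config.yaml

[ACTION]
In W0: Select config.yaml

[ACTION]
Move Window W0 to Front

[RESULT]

                                      
                                      
                  ┏━━━━━━━━━━━━━━━━━━┓
                  ┃ TabContainer     ┃
                  ┠──────────────────┨
                  ┃[config.yaml]│ app┃
                ┏━┃──────────────────┃
                ┃ ┃logging:          ┃
┏━━━━━━━━━━━━━━━┠─┃  host: false     ┃
┃ SlidingPuzzle ┃ ┃  log_level: 5432 ┃
┠───────────────┃ ┃  port: info      ┃
┃┌────┬────┬────┃ ┃  timeout: 8080   ┃
┃│  4 │ 10 │  5 ┃ ┃  interval: 8080  ┃
┃├────┼────┼────┃ ┃                  ┃


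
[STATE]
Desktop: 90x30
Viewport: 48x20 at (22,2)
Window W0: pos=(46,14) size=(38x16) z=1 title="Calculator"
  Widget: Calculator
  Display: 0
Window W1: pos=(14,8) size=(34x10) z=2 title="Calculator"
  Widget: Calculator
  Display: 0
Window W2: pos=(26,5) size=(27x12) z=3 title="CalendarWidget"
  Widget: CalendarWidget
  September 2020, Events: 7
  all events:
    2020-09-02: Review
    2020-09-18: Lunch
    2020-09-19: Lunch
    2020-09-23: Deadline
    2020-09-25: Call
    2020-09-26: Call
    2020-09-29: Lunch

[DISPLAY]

                                                
                                                
                                                
    ┏━━━━━━━━━━━━━━━━━━━━━━━━━┓                 
    ┃ CalendarWidget          ┃                 
    ┠─────────────────────────┨                 
━━━━┃      September 2020     ┃                 
ator┃Mo Tu We Th Fr Sa Su     ┃                 
────┃    1  2*  3  4  5  6    ┃                 
    ┃ 7  8  9 10 11 12 13     ┃                 
─┬──┃14 15 16 17 18* 19* 20   ┃                 
 │ 9┃21 22 23* 24 25* 26* 27  ┃                 
─┼──┃28 29* 30                ┃━━━━━━━━━━━━━━━━━
 │ 6┃                         ┃lator            
─┴──┗━━━━━━━━━━━━━━━━━━━━━━━━━┛─────────────────
━━━━━━━━━━━━━━━━━━━━━━━━━┛                      
                        ┃┌───┬───┬───┬───┐      
                        ┃│ 7 │ 8 │ 9 │ ÷ │      
                        ┃├───┼───┼───┼───┤      
                        ┃│ 4 │ 5 │ 6 │ × │      


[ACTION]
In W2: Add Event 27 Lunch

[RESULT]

                                                
                                                
                                                
    ┏━━━━━━━━━━━━━━━━━━━━━━━━━┓                 
    ┃ CalendarWidget          ┃                 
    ┠─────────────────────────┨                 
━━━━┃      September 2020     ┃                 
ator┃Mo Tu We Th Fr Sa Su     ┃                 
────┃    1  2*  3  4  5  6    ┃                 
    ┃ 7  8  9 10 11 12 13     ┃                 
─┬──┃14 15 16 17 18* 19* 20   ┃                 
 │ 9┃21 22 23* 24 25* 26* 27* ┃                 
─┼──┃28 29* 30                ┃━━━━━━━━━━━━━━━━━
 │ 6┃                         ┃lator            
─┴──┗━━━━━━━━━━━━━━━━━━━━━━━━━┛─────────────────
━━━━━━━━━━━━━━━━━━━━━━━━━┛                      
                        ┃┌───┬───┬───┬───┐      
                        ┃│ 7 │ 8 │ 9 │ ÷ │      
                        ┃├───┼───┼───┼───┤      
                        ┃│ 4 │ 5 │ 6 │ × │      


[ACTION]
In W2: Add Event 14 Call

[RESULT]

                                                
                                                
                                                
    ┏━━━━━━━━━━━━━━━━━━━━━━━━━┓                 
    ┃ CalendarWidget          ┃                 
    ┠─────────────────────────┨                 
━━━━┃      September 2020     ┃                 
ator┃Mo Tu We Th Fr Sa Su     ┃                 
────┃    1  2*  3  4  5  6    ┃                 
    ┃ 7  8  9 10 11 12 13     ┃                 
─┬──┃14* 15 16 17 18* 19* 20  ┃                 
 │ 9┃21 22 23* 24 25* 26* 27* ┃                 
─┼──┃28 29* 30                ┃━━━━━━━━━━━━━━━━━
 │ 6┃                         ┃lator            
─┴──┗━━━━━━━━━━━━━━━━━━━━━━━━━┛─────────────────
━━━━━━━━━━━━━━━━━━━━━━━━━┛                      
                        ┃┌───┬───┬───┬───┐      
                        ┃│ 7 │ 8 │ 9 │ ÷ │      
                        ┃├───┼───┼───┼───┤      
                        ┃│ 4 │ 5 │ 6 │ × │      


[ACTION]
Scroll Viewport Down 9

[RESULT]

────┃    1  2*  3  4  5  6    ┃                 
    ┃ 7  8  9 10 11 12 13     ┃                 
─┬──┃14* 15 16 17 18* 19* 20  ┃                 
 │ 9┃21 22 23* 24 25* 26* 27* ┃                 
─┼──┃28 29* 30                ┃━━━━━━━━━━━━━━━━━
 │ 6┃                         ┃lator            
─┴──┗━━━━━━━━━━━━━━━━━━━━━━━━━┛─────────────────
━━━━━━━━━━━━━━━━━━━━━━━━━┛                      
                        ┃┌───┬───┬───┬───┐      
                        ┃│ 7 │ 8 │ 9 │ ÷ │      
                        ┃├───┼───┼───┼───┤      
                        ┃│ 4 │ 5 │ 6 │ × │      
                        ┃├───┼───┼───┼───┤      
                        ┃│ 1 │ 2 │ 3 │ - │      
                        ┃├───┼───┼───┼───┤      
                        ┃│ 0 │ . │ = │ + │      
                        ┃├───┼───┼───┼───┤      
                        ┃│ C │ MC│ MR│ M+│      
                        ┃└───┴───┴───┴───┘      
                        ┗━━━━━━━━━━━━━━━━━━━━━━━


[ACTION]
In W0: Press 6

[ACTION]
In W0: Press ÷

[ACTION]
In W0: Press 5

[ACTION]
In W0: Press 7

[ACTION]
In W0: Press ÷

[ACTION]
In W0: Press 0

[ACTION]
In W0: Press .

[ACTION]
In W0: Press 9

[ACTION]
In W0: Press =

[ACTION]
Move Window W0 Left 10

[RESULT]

────┃    1  2*  3  4  5  6    ┃                 
    ┃ 7  8  9 10 11 12 13     ┃                 
─┬──┃14* 15 16 17 18* 19* 20  ┃                 
 │ 9┃21 22 23* 24 25* 26* 27* ┃                 
─┼──┃28 29* 30                ┃━━━━━━━━━━━━━━━━━
 │ 6┃                         ┃                 
─┴──┗━━━━━━━━━━━━━━━━━━━━━━━━━┛─────────────────
━━━━━━━━━━━━━━━━━━━━━━━━━┛             0.1169590
              ┃┌───┬───┬───┬───┐                
              ┃│ 7 │ 8 │ 9 │ ÷ │                
              ┃├───┼───┼───┼───┤                
              ┃│ 4 │ 5 │ 6 │ × │                
              ┃├───┼───┼───┼───┤                
              ┃│ 1 │ 2 │ 3 │ - │                
              ┃├───┼───┼───┼───┤                
              ┃│ 0 │ . │ = │ + │                
              ┃├───┼───┼───┼───┤                
              ┃│ C │ MC│ MR│ M+│                
              ┃└───┴───┴───┴───┘                
              ┗━━━━━━━━━━━━━━━━━━━━━━━━━━━━━━━━━


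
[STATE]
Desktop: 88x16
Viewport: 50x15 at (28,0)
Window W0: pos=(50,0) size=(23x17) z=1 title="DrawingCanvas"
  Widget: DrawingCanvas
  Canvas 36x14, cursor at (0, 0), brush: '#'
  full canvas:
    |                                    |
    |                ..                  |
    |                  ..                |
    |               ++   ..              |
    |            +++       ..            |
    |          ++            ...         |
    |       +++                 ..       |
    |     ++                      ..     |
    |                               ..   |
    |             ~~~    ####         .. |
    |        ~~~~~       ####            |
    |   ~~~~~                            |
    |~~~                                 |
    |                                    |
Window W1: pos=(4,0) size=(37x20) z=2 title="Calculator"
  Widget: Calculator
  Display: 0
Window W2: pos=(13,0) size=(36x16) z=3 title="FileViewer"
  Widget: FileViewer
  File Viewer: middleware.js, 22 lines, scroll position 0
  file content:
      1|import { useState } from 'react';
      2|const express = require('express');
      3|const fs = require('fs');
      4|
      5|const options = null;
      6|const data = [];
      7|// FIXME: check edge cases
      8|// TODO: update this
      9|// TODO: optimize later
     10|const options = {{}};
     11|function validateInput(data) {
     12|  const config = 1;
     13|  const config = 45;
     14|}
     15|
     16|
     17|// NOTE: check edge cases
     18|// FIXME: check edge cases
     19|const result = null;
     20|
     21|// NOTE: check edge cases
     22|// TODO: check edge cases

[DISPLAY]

━━━━━━━━━━━━━━━━━━━━┓ ┏━━━━━━━━━━━━━━━━━━━━━┓     
                    ┃ ┃ DrawingCanvas       ┃     
────────────────────┨ ┠─────────────────────┨     
ate } from 'react';▲┃ ┃+                    ┃     
= require('express'█┃ ┃                ..   ┃     
uire('fs');        ░┃ ┃                  .. ┃     
                   ░┃ ┃               ++   .┃     
= null;            ░┃ ┃            +++      ┃     
];                 ░┃ ┃          ++         ┃     
k edge cases       ░┃ ┃       +++           ┃     
e this             ░┃ ┃     ++              ┃     
ize later          ░┃ ┃                     ┃     
= {{}};            ░┃ ┃             ~~~    #┃     
ateInput(data) {   ░┃ ┃        ~~~~~       #┃     
 = 1;              ▼┃ ┃   ~~~~~             ┃     


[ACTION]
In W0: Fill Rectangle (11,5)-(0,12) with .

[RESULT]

━━━━━━━━━━━━━━━━━━━━┓ ┏━━━━━━━━━━━━━━━━━━━━━┓     
                    ┃ ┃ DrawingCanvas       ┃     
────────────────────┨ ┠─────────────────────┨     
ate } from 'react';▲┃ ┃+    ........        ┃     
= require('express'█┃ ┃     ........   ..   ┃     
uire('fs');        ░┃ ┃     ........     .. ┃     
                   ░┃ ┃     ........  ++   .┃     
= null;            ░┃ ┃     ........++      ┃     
];                 ░┃ ┃     ........        ┃     
k edge cases       ░┃ ┃     ........        ┃     
e this             ░┃ ┃     ........        ┃     
ize later          ░┃ ┃     ........        ┃     
= {{}};            ░┃ ┃     ........~~~    #┃     
ateInput(data) {   ░┃ ┃     ........       #┃     
 = 1;              ▼┃ ┃   ~~........        ┃     


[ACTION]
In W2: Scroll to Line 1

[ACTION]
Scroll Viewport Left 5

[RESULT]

━━━━━━━━━━━━━━━━━━━━━━━━━┓ ┏━━━━━━━━━━━━━━━━━━━━━┓
er                       ┃ ┃ DrawingCanvas       ┃
─────────────────────────┨ ┠─────────────────────┨
useState } from 'react';▲┃ ┃+    ........        ┃
ress = require('express'█┃ ┃     ........   ..   ┃
= require('fs');        ░┃ ┃     ........     .. ┃
                        ░┃ ┃     ........  ++   .┃
ions = null;            ░┃ ┃     ........++      ┃
a = [];                 ░┃ ┃     ........        ┃
 check edge cases       ░┃ ┃     ........        ┃
update this             ░┃ ┃     ........        ┃
optimize later          ░┃ ┃     ........        ┃
ions = {{}};            ░┃ ┃     ........~~~    #┃
validateInput(data) {   ░┃ ┃     ........       #┃
onfig = 1;              ▼┃ ┃   ~~........        ┃


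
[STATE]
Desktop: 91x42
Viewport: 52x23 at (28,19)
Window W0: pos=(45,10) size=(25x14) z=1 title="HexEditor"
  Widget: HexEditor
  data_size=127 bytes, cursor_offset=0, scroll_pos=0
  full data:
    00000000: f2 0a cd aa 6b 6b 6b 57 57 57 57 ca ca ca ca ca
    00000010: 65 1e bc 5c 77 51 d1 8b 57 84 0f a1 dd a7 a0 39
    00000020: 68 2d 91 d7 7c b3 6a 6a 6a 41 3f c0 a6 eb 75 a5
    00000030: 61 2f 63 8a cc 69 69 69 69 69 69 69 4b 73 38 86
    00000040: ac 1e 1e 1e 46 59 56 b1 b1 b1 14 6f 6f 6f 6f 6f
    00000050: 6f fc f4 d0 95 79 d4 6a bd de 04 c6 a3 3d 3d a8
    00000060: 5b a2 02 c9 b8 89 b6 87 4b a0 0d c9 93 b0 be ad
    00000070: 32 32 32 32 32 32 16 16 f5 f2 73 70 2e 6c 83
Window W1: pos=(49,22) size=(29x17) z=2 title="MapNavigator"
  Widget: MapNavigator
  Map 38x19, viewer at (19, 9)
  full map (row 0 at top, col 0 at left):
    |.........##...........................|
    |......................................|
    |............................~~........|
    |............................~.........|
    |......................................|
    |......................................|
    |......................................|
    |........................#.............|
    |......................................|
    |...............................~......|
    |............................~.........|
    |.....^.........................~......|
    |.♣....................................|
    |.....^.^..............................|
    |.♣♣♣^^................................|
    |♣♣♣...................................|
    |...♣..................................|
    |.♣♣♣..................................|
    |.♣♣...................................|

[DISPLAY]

                 ┃00000060  5b a2 02 c9 b┃          
                 ┃00000070  32 32 32 32 3┃          
                 ┃                       ┃          
                 ┃   ┏━━━━━━━━━━━━━━━━━━━━━━━━━━━┓  
                 ┗━━━┃ MapNavigator              ┃  
                     ┠───────────────────────────┨  
                     ┃......................~....┃  
                     ┃...........................┃  
                     ┃...........................┃  
                     ┃...........................┃  
                     ┃..................#........┃  
                     ┃...........................┃  
                     ┃.............@...........~.┃  
                     ┃......................~....┃  
                     ┃.........................~.┃  
                     ┃...........................┃  
                     ┃.^.........................┃  
                     ┃...........................┃  
                     ┃...........................┃  
                     ┗━━━━━━━━━━━━━━━━━━━━━━━━━━━┛  
                                                    
                                                    
                                                    


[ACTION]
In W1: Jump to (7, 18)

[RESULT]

                 ┃00000060  5b a2 02 c9 b┃          
                 ┃00000070  32 32 32 32 3┃          
                 ┃                       ┃          
                 ┃   ┏━━━━━━━━━━━━━━━━━━━━━━━━━━━┓  
                 ┗━━━┃ MapNavigator              ┃  
                     ┠───────────────────────────┨  
                     ┃      .♣...................┃  
                     ┃      .....^.^.............┃  
                     ┃      .♣♣♣^^...............┃  
                     ┃      ♣♣♣..................┃  
                     ┃      ...♣.................┃  
                     ┃      .♣♣♣.................┃  
                     ┃      .♣♣....@.............┃  
                     ┃                           ┃  
                     ┃                           ┃  
                     ┃                           ┃  
                     ┃                           ┃  
                     ┃                           ┃  
                     ┃                           ┃  
                     ┗━━━━━━━━━━━━━━━━━━━━━━━━━━━┛  
                                                    
                                                    
                                                    


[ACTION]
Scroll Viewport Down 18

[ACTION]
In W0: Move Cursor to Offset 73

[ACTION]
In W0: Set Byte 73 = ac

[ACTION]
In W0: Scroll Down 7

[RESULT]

                 ┃                       ┃          
                 ┃                       ┃          
                 ┃                       ┃          
                 ┃   ┏━━━━━━━━━━━━━━━━━━━━━━━━━━━┓  
                 ┗━━━┃ MapNavigator              ┃  
                     ┠───────────────────────────┨  
                     ┃      .♣...................┃  
                     ┃      .....^.^.............┃  
                     ┃      .♣♣♣^^...............┃  
                     ┃      ♣♣♣..................┃  
                     ┃      ...♣.................┃  
                     ┃      .♣♣♣.................┃  
                     ┃      .♣♣....@.............┃  
                     ┃                           ┃  
                     ┃                           ┃  
                     ┃                           ┃  
                     ┃                           ┃  
                     ┃                           ┃  
                     ┃                           ┃  
                     ┗━━━━━━━━━━━━━━━━━━━━━━━━━━━┛  
                                                    
                                                    
                                                    
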